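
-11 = -11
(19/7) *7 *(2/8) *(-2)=-19/2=-9.50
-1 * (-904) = 904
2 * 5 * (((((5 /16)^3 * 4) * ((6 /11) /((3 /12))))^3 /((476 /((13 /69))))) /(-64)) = -1142578125 /977896139128832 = -0.00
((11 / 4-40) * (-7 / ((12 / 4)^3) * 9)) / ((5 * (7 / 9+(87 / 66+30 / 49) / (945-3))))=264785367 / 11878435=22.29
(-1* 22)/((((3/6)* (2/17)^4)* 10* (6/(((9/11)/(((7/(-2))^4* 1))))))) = -250563/12005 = -20.87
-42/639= -14/213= -0.07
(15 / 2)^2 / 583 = 225 / 2332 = 0.10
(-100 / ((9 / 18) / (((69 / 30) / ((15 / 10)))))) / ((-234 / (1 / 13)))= 460 / 4563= 0.10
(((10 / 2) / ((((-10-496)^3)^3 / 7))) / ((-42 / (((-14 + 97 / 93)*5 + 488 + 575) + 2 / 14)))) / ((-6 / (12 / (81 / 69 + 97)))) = -3249655 / 416920256628502362433614056448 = -0.00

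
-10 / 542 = -5 / 271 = -0.02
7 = 7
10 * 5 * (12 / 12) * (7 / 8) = 175 / 4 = 43.75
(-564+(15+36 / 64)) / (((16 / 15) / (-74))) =4870125 / 128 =38047.85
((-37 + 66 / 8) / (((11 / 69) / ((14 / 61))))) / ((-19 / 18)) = 499905 / 12749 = 39.21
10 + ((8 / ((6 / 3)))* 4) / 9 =106 / 9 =11.78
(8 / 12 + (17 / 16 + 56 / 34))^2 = 7590025 / 665856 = 11.40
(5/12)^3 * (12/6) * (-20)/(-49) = 625/10584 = 0.06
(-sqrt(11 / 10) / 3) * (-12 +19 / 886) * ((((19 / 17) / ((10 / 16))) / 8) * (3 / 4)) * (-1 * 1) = -201647 * sqrt(110) / 3012400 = -0.70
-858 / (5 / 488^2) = -204327552 / 5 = -40865510.40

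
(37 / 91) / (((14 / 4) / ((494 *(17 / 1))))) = 47804 / 49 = 975.59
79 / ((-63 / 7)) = -79 / 9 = -8.78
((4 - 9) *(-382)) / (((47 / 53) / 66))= 6681180 / 47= 142152.77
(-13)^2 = 169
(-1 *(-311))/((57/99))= 10263/19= 540.16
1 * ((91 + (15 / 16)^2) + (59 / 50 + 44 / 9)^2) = 1668085729 / 12960000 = 128.71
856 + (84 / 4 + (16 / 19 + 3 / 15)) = 83414 / 95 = 878.04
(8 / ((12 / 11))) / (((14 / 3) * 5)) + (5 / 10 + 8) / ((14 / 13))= 1149 / 140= 8.21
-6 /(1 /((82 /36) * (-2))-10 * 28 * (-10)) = -246 /114791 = -0.00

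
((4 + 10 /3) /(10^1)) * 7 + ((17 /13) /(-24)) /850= 26693 /5200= 5.13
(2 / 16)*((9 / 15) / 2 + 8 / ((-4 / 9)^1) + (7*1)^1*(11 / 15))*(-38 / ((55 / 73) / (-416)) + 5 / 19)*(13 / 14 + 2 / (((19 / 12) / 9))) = -405295.29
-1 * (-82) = 82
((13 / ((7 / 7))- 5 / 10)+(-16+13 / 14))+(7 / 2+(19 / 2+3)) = 94 / 7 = 13.43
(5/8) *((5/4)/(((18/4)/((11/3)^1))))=275/432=0.64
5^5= 3125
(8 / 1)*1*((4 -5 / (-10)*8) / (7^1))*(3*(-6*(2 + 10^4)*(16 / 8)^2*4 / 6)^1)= -30726144 / 7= -4389449.14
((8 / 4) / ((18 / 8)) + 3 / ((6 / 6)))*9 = 35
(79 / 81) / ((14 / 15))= 395 / 378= 1.04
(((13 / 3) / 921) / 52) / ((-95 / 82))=-41 / 524970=-0.00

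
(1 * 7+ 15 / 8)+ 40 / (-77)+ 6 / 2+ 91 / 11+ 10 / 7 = 1853 / 88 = 21.06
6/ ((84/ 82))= 41/ 7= 5.86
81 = 81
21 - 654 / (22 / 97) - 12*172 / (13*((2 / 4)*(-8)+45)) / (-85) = -1426541136 / 498355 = -2862.50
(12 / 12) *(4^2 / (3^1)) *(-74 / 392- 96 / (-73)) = 64460 / 10731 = 6.01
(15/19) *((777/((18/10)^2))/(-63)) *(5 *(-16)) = 370000/1539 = 240.42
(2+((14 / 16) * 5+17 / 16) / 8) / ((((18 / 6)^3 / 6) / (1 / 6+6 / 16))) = 4459 / 13824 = 0.32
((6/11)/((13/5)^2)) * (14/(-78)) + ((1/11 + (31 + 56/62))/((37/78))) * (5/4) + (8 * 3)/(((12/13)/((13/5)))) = 21052219437/138597745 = 151.89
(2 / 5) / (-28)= -0.01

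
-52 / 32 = -13 / 8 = -1.62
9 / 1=9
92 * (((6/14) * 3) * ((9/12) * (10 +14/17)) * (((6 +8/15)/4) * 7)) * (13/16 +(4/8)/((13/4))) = 46891089/4420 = 10608.84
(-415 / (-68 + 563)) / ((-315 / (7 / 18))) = 83 / 80190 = 0.00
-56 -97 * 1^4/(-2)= -15/2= -7.50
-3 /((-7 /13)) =39 /7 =5.57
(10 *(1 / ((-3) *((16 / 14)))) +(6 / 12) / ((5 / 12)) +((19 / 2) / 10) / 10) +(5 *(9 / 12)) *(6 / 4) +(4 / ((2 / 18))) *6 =66001 / 300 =220.00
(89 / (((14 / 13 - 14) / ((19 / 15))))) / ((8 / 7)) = -21983 / 2880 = -7.63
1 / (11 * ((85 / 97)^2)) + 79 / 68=406961 / 317900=1.28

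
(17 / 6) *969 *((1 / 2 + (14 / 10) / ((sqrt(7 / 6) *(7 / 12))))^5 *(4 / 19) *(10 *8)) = 3803142029 / 1225 + 125854143096 *sqrt(42) / 214375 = 6909284.77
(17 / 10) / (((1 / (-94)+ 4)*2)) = 799 / 3750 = 0.21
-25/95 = -5/19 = -0.26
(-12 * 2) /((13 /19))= -456 /13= -35.08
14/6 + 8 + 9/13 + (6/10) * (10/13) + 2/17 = 11.60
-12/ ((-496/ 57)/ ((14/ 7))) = 171/ 62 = 2.76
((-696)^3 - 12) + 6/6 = -337153547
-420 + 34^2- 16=720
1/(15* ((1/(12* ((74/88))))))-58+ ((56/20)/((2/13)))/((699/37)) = -433382/7689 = -56.36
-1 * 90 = -90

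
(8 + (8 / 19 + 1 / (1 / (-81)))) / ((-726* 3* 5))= 1379 / 206910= 0.01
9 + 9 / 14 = 135 / 14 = 9.64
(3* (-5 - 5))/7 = -30/7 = -4.29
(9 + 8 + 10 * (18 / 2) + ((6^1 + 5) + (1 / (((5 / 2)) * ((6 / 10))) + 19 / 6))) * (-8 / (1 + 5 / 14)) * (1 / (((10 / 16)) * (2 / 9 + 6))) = -184.67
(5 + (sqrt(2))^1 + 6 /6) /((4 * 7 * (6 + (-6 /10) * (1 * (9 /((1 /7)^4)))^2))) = -5 /6537284194-5 * sqrt(2) /39223705164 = -0.00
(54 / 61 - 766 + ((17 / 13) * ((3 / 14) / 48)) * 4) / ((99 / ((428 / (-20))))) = 403939017 / 2442440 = 165.38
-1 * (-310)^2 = -96100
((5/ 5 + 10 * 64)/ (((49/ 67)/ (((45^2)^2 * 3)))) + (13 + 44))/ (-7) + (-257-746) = -528328972447/ 343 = -1540317703.93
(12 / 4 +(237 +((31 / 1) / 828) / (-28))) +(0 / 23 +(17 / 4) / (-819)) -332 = -3961433 / 43056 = -92.01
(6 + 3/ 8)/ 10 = 51/ 80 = 0.64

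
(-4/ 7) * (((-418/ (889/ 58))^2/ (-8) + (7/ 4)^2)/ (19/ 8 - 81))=-2273634686/ 3479783363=-0.65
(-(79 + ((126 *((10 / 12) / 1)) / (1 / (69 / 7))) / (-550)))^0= 1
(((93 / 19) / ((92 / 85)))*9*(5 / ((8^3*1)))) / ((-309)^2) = 39525 / 9494800384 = 0.00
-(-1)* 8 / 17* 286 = 2288 / 17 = 134.59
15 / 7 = 2.14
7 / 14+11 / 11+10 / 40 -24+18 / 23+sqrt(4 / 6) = -1975 / 92+sqrt(6) / 3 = -20.65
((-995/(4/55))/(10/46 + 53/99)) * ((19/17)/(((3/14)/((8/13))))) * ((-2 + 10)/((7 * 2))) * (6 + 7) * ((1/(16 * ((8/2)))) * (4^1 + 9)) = -10259459925/116552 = -88024.74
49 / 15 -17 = -206 / 15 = -13.73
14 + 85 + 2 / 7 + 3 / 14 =199 / 2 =99.50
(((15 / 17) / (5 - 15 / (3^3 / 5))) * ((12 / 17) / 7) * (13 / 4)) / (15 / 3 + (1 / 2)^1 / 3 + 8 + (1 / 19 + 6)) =60021 / 8864786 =0.01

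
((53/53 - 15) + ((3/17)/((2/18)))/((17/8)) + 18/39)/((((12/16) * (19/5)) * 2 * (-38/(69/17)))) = 5526440/23056709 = 0.24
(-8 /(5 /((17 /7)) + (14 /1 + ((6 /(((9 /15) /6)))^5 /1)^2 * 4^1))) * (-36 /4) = 408 /13705666560000000091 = 0.00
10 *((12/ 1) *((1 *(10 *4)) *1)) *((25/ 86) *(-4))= -5581.40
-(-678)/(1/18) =12204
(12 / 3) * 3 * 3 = 36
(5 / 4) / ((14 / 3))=15 / 56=0.27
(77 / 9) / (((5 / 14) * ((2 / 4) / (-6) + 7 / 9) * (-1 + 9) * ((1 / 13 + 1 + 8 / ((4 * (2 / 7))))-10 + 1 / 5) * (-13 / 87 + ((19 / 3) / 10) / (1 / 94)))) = -87087 / 2066560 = -0.04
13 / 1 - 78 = -65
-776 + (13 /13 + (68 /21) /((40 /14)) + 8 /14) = -81196 /105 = -773.30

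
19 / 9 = 2.11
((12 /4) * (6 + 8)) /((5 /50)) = 420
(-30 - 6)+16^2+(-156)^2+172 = 24728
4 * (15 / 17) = 60 / 17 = 3.53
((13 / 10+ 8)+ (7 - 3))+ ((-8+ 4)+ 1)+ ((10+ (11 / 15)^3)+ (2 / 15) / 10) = 139777 / 6750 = 20.71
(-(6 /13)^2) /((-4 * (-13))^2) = -9 /114244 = -0.00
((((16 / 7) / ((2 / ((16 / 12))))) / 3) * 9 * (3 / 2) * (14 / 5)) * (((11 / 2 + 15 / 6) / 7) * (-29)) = -22272 / 35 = -636.34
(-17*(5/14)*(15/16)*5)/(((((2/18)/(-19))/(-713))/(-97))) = 75394135125/224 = 336580960.38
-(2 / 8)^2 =-1 / 16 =-0.06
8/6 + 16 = 52/3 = 17.33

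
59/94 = 0.63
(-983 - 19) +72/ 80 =-10011/ 10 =-1001.10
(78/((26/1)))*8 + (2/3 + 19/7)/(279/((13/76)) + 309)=24.00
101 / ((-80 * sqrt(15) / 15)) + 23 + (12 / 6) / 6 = 70 / 3 - 101 * sqrt(15) / 80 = 18.44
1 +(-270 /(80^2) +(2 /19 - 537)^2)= 66598877933 /231040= 288256.92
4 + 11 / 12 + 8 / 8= 71 / 12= 5.92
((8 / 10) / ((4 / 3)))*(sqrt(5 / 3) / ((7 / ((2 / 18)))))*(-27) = -3*sqrt(15) / 35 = -0.33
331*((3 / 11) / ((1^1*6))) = 331 / 22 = 15.05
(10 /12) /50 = 1 /60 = 0.02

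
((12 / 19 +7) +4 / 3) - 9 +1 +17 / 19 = 106 / 57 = 1.86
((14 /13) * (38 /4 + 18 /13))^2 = 3924361 /28561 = 137.40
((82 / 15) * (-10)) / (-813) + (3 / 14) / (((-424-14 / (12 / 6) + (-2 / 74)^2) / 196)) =-21735695 / 719551341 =-0.03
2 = 2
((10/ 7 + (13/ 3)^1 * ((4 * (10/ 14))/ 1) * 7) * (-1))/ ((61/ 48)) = -69.32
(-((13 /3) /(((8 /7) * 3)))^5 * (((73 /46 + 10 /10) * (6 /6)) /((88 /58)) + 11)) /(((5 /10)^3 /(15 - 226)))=33859141749730115 /489534160896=69166.04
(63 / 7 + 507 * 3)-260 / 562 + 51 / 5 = 2163331 / 1405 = 1539.74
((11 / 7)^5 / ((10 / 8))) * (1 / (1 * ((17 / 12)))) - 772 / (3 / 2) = -2182559336 / 4285785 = -509.26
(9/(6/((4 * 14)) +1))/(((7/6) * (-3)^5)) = -8/279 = -0.03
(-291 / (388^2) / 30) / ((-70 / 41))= 41 / 1086400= 0.00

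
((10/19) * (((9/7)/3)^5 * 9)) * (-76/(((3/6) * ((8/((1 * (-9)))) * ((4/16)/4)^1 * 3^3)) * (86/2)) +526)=496871820/13731319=36.19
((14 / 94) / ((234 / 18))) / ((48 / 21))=0.01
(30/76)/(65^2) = 3/32110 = 0.00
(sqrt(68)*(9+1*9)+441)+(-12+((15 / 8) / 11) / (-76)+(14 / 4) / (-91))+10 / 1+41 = 36*sqrt(17)+41729581 / 86944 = 628.39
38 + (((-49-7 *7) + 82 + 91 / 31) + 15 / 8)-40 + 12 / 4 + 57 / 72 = -9.40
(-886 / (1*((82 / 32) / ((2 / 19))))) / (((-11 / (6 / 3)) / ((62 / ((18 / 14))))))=24609536 / 77121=319.10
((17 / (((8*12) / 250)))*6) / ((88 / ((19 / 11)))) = 40375 / 7744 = 5.21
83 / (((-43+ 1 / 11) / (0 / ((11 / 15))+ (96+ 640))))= -83996 / 59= -1423.66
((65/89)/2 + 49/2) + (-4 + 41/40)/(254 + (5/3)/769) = 51846781723/2086099480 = 24.85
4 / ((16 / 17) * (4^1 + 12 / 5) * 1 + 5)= 340 / 937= 0.36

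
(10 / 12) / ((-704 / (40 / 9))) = -25 / 4752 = -0.01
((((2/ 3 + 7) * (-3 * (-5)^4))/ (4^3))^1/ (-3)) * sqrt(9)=14375/ 64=224.61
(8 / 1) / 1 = 8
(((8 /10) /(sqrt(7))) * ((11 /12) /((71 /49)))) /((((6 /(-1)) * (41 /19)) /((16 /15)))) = -11704 * sqrt(7) /1964925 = -0.02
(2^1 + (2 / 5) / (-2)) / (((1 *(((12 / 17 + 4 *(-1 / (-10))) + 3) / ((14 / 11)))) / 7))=14994 / 3839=3.91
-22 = -22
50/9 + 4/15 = 5.82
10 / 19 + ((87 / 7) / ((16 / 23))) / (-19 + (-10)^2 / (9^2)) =-1467859 / 3062192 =-0.48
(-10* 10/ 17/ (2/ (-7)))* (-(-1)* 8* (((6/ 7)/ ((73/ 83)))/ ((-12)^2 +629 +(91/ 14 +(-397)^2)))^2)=396806400/ 63635573838013079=0.00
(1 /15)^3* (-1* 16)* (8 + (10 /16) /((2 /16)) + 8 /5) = -1168 /16875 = -0.07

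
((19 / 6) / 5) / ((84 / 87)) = 551 / 840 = 0.66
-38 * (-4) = 152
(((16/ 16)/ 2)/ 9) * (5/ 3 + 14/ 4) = 31/ 108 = 0.29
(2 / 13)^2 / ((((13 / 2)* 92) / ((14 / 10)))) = 14 / 252655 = 0.00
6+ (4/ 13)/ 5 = 394/ 65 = 6.06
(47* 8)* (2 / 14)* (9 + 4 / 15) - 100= 41764 / 105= 397.75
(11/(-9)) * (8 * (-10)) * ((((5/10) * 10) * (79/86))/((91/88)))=15294400/35217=434.29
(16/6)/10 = 0.27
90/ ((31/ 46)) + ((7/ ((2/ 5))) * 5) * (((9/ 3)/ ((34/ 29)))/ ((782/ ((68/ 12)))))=13107245/ 96968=135.17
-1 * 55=-55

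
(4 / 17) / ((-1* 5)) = -4 / 85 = -0.05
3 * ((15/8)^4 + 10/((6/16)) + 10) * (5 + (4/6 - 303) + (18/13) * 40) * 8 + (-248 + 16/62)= -44093807675/154752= -284932.07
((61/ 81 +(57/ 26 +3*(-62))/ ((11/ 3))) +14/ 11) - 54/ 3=-1531355/ 23166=-66.10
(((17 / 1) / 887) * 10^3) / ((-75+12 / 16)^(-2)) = 187444125 / 1774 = 105661.85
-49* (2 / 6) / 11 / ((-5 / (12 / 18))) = 98 / 495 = 0.20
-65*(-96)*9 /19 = 2955.79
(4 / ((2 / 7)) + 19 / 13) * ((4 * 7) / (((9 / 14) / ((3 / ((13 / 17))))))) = 446488 / 169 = 2641.94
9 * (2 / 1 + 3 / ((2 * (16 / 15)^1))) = 981 / 32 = 30.66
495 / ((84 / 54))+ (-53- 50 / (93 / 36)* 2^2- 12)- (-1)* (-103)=31593 / 434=72.79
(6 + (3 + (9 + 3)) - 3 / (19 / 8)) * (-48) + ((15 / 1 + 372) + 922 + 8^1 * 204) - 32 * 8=1737.63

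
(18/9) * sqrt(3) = 2 * sqrt(3) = 3.46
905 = 905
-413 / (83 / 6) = -2478 / 83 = -29.86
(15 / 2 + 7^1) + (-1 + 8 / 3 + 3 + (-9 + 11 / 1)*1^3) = 127 / 6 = 21.17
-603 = -603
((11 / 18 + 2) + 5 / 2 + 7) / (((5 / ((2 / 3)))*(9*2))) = 0.09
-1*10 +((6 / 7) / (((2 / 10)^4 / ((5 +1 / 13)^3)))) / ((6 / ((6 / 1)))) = 1077956210 / 15379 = 70092.74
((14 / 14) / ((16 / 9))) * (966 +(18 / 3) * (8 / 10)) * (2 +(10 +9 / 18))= 109215 / 16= 6825.94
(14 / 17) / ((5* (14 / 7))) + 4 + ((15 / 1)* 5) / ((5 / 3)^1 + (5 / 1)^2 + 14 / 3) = 51743 / 7990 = 6.48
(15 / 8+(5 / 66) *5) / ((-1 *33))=-595 / 8712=-0.07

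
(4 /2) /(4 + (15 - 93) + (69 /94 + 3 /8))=-752 /27407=-0.03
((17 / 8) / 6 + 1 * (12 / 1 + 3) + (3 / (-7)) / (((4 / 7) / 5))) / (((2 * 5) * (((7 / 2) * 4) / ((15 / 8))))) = 557 / 3584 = 0.16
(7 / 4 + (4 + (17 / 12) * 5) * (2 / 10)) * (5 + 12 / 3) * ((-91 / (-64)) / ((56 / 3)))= 13923 / 5120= 2.72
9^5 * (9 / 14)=531441 / 14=37960.07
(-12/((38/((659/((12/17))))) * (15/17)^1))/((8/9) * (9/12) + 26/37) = -7046687/28880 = -244.00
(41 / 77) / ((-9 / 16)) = -656 / 693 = -0.95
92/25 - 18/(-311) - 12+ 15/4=-140327/31100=-4.51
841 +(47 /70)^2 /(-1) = 4118691 /4900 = 840.55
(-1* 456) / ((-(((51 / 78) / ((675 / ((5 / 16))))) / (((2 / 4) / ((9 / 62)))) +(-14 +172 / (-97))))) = -8556238080 / 295961551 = -28.91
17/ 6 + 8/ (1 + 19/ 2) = 151/ 42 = 3.60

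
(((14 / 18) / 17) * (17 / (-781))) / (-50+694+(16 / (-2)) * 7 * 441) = 1 / 24151644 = 0.00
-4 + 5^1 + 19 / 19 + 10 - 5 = 7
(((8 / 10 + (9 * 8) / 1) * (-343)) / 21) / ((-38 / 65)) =115934 / 57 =2033.93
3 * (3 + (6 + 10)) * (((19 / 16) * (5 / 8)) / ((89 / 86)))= 232845 / 5696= 40.88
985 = 985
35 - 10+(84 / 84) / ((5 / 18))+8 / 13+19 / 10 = 809 / 26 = 31.12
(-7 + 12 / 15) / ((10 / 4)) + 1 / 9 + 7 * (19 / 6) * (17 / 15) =3413 / 150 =22.75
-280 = -280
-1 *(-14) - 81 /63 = 89 /7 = 12.71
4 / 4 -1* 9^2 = -80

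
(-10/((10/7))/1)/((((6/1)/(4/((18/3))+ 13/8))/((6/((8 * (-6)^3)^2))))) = -0.00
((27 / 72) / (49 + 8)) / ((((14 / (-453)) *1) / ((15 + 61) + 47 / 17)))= -606567 / 36176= -16.77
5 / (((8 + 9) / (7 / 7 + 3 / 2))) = 25 / 34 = 0.74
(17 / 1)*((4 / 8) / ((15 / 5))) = 17 / 6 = 2.83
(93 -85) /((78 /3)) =4 /13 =0.31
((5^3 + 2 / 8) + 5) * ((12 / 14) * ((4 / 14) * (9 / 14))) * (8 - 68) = -1230.35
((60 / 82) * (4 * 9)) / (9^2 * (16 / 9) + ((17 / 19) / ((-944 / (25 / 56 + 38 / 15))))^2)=0.18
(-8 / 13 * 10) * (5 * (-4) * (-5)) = -8000 / 13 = -615.38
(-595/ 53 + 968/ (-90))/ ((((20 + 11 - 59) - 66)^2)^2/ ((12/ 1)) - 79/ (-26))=-1363102/ 403452213495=-0.00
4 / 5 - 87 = -431 / 5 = -86.20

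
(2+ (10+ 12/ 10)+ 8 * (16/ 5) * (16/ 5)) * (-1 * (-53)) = 126034/ 25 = 5041.36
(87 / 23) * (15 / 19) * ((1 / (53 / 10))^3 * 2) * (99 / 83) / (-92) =-64597500 / 124198106341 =-0.00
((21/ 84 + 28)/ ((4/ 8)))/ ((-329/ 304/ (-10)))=171760/ 329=522.07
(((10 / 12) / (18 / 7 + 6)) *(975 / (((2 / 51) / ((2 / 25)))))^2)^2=9467824382289 / 64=147934755973.27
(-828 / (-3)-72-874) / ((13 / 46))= -30820 / 13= -2370.77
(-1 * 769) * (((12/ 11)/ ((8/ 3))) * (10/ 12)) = -11535/ 44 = -262.16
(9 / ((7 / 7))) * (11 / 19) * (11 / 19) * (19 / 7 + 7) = 74052 / 2527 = 29.30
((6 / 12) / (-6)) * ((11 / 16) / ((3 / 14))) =-77 / 288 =-0.27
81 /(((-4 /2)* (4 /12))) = -243 /2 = -121.50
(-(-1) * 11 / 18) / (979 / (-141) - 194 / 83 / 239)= -10255729 / 116686662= -0.09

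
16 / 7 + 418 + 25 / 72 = 211999 / 504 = 420.63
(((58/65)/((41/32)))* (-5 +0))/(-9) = 0.39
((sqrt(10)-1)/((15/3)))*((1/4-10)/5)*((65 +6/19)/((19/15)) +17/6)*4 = 1531751/18050-1531751*sqrt(10)/18050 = -183.49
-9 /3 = -3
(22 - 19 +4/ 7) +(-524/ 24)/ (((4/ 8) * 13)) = 58/ 273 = 0.21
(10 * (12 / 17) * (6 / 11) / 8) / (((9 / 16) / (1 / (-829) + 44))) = 5836000 / 155023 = 37.65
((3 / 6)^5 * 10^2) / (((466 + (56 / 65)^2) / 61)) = 6443125 / 15775888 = 0.41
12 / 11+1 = 23 / 11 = 2.09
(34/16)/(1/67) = 1139/8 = 142.38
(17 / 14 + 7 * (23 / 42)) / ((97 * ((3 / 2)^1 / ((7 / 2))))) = 106 / 873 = 0.12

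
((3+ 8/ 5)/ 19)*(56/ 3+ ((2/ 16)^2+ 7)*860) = 6681523/ 4560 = 1465.25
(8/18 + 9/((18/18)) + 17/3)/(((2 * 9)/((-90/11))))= -6.87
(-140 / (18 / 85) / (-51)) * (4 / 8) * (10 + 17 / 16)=10325 / 144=71.70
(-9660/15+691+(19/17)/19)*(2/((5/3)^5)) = 15552/2125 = 7.32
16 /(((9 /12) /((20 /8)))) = 160 /3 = 53.33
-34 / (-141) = 34 / 141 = 0.24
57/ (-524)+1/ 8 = 17/ 1048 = 0.02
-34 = -34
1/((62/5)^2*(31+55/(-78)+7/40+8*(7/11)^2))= 1179750/6114855493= 0.00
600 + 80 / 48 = 1805 / 3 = 601.67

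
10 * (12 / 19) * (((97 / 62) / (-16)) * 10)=-7275 / 1178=-6.18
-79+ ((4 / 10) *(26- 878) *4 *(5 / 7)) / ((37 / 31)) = -231757 / 259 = -894.81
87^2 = 7569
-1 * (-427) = 427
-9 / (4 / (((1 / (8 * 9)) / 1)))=-1 / 32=-0.03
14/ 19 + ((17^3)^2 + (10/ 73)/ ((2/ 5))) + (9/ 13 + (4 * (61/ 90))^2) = 881329959003979/ 36512775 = 24137578.12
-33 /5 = -6.60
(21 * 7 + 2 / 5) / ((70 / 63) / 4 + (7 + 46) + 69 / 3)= 1.93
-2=-2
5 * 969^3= 4549266045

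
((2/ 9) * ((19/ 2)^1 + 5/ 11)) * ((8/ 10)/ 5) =292/ 825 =0.35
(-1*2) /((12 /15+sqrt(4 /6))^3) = 222750 -181875*sqrt(6) /2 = -0.47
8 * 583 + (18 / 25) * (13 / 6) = 4665.56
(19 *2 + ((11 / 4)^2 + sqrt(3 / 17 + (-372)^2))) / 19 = 729 / 304 + sqrt(39993027) / 323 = 21.98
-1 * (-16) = 16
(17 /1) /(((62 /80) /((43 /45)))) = 5848 /279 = 20.96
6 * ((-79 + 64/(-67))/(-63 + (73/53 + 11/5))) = 2839210/351683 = 8.07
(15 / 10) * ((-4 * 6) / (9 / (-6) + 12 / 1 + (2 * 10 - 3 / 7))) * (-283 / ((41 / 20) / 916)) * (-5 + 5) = 0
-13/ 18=-0.72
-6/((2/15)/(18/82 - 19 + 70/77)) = 362700/451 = 804.21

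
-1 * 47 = -47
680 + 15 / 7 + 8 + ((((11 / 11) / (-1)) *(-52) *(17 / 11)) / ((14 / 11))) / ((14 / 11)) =36248 / 49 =739.76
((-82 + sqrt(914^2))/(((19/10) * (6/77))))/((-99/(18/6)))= -29120/171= -170.29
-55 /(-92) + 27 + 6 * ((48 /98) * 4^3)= 972283 /4508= 215.68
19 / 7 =2.71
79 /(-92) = -79 /92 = -0.86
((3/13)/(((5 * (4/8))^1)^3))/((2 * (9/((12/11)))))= 16/17875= 0.00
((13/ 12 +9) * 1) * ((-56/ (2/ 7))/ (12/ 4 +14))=-5929/ 51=-116.25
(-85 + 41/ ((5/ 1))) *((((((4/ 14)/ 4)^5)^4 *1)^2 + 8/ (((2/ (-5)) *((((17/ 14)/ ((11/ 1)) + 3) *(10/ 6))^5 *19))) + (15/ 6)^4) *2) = -245646610467480896720136931537294825422404016776875345937838484791/ 40941396431799339099374267750134620386564429093626760396800000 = -5999.96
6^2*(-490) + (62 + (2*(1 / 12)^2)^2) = -91124351 / 5184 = -17578.00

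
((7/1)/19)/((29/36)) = 252/551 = 0.46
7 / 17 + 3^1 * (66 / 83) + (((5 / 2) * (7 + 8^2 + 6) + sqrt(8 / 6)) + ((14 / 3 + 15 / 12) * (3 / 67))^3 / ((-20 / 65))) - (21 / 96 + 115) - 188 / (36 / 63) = -27049492254777 / 108640407808 + 2 * sqrt(3) / 3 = -247.83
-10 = -10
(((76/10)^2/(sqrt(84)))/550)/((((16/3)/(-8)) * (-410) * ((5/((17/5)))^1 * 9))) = 6137 * sqrt(21)/8879062500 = 0.00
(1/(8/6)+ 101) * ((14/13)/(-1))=-2849/26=-109.58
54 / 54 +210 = 211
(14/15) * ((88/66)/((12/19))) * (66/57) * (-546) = -56056/45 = -1245.69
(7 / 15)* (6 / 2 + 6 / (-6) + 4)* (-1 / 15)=-14 / 75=-0.19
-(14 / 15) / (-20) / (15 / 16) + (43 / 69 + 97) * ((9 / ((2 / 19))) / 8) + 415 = 37736038 / 25875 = 1458.40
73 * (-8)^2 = 4672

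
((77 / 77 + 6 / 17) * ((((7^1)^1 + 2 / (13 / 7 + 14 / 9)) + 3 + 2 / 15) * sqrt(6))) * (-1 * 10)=-318044 * sqrt(6) / 2193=-355.24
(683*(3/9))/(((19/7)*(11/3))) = 4781/209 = 22.88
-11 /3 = -3.67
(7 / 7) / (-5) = -1 / 5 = -0.20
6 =6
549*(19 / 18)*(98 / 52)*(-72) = -1022238 / 13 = -78633.69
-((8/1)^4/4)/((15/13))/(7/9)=-39936/35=-1141.03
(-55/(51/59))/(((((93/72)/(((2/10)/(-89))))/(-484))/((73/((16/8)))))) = -91721872/46903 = -1955.57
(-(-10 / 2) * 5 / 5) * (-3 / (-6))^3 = 5 / 8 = 0.62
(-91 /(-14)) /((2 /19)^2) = 4693 /8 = 586.62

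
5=5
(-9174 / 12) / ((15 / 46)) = -35167 / 15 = -2344.47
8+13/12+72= 973/12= 81.08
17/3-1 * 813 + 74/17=-40952/51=-802.98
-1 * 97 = -97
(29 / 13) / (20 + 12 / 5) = 145 / 1456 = 0.10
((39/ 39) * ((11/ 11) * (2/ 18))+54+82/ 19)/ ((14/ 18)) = 9991/ 133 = 75.12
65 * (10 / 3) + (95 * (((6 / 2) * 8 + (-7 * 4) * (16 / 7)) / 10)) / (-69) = 5110 / 23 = 222.17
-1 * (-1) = 1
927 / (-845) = -927 / 845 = -1.10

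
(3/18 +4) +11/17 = 491/102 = 4.81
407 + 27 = 434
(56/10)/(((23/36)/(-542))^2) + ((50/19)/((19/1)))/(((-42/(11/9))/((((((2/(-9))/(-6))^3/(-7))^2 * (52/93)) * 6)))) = 428026808423574022973193448/106202573640142382655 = 4030286.59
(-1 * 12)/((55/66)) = -72/5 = -14.40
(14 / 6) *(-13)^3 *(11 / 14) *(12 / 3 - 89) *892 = 916170970 / 3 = 305390323.33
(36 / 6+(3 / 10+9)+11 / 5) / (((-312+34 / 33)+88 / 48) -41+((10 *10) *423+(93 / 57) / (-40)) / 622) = -90998600 / 1467053421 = -0.06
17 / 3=5.67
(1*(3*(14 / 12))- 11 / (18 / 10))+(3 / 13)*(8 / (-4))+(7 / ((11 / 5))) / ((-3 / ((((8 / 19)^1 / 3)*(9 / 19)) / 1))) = -2920669 / 929214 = -3.14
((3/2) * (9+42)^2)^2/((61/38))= 1156849371/122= 9482371.89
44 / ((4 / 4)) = 44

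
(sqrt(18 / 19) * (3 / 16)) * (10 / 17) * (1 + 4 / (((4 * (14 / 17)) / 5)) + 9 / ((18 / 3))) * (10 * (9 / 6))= 13.80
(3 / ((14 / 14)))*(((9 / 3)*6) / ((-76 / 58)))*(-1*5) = 3915 / 19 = 206.05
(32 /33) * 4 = 3.88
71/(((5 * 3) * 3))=71/45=1.58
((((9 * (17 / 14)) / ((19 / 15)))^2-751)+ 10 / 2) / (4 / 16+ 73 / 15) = -712754265 / 5430523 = -131.25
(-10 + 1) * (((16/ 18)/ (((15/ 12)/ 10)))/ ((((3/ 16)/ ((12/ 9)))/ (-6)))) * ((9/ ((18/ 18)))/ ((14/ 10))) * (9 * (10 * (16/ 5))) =35389440/ 7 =5055634.29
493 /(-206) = -2.39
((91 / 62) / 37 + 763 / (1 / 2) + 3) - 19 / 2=1742912 / 1147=1519.54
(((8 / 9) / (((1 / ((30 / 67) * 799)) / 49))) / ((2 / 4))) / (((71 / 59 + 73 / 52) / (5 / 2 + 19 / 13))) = 76134600640 / 1607799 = 47353.31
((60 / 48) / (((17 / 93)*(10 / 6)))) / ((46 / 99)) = 27621 / 3128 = 8.83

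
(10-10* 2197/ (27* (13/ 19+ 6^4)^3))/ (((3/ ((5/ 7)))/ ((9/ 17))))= 20188182534390400/ 16015958741695563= 1.26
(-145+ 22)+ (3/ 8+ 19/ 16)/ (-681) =-1340233/ 10896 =-123.00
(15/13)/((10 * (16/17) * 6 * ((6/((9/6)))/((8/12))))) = 17/4992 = 0.00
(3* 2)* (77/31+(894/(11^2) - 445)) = -9792984/3751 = -2610.77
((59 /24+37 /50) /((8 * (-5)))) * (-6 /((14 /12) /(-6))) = -17271 /7000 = -2.47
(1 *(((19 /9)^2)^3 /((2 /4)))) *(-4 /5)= -376367048 /2657205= -141.64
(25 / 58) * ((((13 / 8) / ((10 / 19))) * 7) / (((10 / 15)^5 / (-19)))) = -39913965 / 29696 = -1344.09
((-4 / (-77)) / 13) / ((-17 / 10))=-40 / 17017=-0.00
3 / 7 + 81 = 570 / 7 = 81.43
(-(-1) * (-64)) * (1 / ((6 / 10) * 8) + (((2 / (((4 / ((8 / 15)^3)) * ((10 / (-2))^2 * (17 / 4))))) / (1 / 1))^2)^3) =-116122126396139971985694172339760081464 / 8709159479710497893393039703369140625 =-13.33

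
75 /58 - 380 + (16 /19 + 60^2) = 3550793 /1102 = 3222.14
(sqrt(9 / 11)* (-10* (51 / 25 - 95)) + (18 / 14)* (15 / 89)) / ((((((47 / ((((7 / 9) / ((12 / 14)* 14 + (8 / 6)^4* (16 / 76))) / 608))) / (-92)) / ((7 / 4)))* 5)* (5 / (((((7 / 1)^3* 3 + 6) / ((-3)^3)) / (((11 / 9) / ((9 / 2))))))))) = 24295383 / 57400665344 + 10978813629* sqrt(11) / 22170200800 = 1.64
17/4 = 4.25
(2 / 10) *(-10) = -2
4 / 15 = 0.27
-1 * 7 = -7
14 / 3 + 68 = 72.67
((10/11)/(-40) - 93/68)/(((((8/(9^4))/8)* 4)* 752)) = -3.03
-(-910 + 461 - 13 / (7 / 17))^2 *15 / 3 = -56582480 / 49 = -1154744.49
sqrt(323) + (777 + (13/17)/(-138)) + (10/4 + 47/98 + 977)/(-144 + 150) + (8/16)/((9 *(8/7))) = sqrt(323) + 2594391313/2758896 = 958.35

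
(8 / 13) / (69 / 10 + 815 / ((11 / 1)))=880 / 115817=0.01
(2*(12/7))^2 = 576/49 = 11.76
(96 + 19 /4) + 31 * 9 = 1519 /4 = 379.75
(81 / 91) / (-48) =-27 / 1456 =-0.02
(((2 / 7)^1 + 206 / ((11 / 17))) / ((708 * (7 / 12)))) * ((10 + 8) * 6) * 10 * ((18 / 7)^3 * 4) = 618165872640 / 10907743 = 56672.21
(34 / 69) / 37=34 / 2553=0.01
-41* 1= -41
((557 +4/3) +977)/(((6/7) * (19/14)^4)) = 619304336/1172889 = 528.02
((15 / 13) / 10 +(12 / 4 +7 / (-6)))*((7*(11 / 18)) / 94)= 1463 / 16497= 0.09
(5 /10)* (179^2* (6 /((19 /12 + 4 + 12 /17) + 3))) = 19609092 /1895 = 10347.81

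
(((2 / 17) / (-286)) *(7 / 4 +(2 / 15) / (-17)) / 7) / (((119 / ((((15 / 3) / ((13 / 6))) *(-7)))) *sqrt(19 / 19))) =1777 / 127865738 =0.00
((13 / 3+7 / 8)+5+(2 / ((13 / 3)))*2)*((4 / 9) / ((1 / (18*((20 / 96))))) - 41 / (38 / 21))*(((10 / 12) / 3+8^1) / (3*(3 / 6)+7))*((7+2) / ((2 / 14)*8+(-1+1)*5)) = -8668257227 / 4837248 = -1791.98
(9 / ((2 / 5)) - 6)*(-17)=-561 / 2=-280.50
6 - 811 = -805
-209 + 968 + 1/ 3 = 2278/ 3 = 759.33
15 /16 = 0.94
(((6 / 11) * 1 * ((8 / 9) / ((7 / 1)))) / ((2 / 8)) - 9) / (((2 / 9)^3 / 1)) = -489645 / 616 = -794.88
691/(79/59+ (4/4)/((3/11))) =122307/886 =138.04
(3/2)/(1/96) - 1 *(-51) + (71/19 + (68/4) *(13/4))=19303/76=253.99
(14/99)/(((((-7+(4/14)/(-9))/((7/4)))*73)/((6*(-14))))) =0.04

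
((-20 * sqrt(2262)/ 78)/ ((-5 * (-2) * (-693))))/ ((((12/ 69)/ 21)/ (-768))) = -163.19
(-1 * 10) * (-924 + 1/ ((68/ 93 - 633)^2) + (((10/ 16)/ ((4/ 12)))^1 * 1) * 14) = 62080446552975/ 6915115202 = 8977.50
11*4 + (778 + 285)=1107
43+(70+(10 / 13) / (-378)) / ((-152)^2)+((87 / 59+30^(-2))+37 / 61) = 230276121136727 / 5107568356800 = 45.09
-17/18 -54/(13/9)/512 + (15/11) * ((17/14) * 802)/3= 1018567345/2306304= 441.64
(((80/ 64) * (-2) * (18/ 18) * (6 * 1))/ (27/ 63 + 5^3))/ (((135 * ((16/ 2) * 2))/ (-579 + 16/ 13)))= 0.03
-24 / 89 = -0.27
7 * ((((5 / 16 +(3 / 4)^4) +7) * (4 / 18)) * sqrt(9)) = 4557 / 128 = 35.60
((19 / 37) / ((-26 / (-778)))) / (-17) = -7391 / 8177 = -0.90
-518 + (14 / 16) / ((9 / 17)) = -37177 / 72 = -516.35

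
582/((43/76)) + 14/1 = 44834/43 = 1042.65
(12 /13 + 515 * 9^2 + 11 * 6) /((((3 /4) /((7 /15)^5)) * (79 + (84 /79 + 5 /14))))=2692438777448 /175610784375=15.33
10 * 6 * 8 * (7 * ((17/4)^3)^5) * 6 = 53743318392371.65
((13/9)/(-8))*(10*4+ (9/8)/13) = -4169/576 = -7.24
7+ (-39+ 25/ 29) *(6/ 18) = -497/ 87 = -5.71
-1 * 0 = 0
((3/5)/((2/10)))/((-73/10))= -30/73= -0.41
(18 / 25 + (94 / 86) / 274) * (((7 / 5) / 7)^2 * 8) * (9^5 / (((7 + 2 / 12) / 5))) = 302214199176 / 31664125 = 9544.37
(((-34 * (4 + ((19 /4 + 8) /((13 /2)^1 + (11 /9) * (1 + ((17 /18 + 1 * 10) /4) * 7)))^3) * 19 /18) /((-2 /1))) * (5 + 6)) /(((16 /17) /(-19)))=-9583069983189172481 /591076866075624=-16212.90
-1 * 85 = -85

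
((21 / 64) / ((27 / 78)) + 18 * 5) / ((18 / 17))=148427 / 1728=85.90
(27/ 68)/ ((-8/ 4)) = -27/ 136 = -0.20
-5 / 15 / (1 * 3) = -1 / 9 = -0.11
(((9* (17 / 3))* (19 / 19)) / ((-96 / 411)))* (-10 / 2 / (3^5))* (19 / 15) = 44251 / 7776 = 5.69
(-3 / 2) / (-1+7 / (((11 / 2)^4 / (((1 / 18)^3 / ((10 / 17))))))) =160099335 / 106732652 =1.50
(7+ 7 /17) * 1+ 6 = 228 /17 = 13.41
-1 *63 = -63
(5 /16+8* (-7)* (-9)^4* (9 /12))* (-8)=4408987 /2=2204493.50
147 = 147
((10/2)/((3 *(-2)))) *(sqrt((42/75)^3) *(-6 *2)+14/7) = -5/3+28 *sqrt(14)/25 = 2.52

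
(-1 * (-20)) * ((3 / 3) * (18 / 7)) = 360 / 7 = 51.43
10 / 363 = 0.03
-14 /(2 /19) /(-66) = 133 /66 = 2.02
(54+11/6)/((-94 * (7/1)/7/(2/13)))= -0.09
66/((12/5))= 55/2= 27.50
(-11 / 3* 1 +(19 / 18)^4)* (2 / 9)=-0.54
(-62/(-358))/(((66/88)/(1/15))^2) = 496/362475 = 0.00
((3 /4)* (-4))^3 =-27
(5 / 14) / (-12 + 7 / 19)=-95 / 3094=-0.03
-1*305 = -305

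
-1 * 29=-29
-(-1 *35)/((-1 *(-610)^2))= -7/74420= -0.00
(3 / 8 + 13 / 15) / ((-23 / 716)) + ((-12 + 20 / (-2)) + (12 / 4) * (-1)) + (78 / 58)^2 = -35888071 / 580290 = -61.85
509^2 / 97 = 259081 / 97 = 2670.94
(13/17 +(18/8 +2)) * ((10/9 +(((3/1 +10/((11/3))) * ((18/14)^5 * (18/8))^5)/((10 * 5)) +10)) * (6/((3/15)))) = 106778683932559845538624315687711/200102764552374008513556480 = 533619.23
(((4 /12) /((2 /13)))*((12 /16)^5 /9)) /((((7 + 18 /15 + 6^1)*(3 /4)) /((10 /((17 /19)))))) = 18525 /308992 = 0.06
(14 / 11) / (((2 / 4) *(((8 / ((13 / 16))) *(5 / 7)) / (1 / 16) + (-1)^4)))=2548 / 113641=0.02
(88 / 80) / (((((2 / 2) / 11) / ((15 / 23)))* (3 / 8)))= 484 / 23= 21.04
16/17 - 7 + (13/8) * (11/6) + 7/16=-539/204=-2.64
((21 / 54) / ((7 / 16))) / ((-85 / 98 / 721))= -565264 / 765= -738.91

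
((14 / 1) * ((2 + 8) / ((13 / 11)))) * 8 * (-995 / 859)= -1097.73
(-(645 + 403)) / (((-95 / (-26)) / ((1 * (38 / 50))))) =-27248 / 125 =-217.98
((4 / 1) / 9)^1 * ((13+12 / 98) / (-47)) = -2572 / 20727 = -0.12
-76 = -76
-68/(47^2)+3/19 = 5335/41971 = 0.13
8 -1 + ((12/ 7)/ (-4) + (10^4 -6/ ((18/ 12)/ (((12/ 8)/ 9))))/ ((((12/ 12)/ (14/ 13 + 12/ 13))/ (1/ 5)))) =4006.30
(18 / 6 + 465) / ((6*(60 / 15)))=39 / 2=19.50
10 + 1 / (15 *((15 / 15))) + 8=271 / 15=18.07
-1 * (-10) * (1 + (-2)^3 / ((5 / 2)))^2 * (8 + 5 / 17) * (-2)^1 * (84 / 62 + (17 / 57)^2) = -3307945916 / 2853705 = -1159.18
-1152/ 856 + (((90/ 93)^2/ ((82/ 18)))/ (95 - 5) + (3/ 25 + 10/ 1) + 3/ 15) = 946101156/ 105397675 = 8.98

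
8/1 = 8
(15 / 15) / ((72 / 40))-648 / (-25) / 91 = 17207 / 20475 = 0.84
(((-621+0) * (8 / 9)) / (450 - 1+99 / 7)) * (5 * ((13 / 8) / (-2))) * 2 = 9.68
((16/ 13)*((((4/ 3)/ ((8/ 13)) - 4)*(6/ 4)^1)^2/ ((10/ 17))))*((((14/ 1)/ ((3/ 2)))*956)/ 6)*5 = 13765444/ 117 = 117653.37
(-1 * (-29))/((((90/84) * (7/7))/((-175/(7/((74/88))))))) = -37555/66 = -569.02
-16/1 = -16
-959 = -959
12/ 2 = 6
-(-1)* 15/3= 5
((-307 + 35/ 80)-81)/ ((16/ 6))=-18603/ 128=-145.34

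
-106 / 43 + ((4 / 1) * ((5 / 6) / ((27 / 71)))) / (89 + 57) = -611513 / 254259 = -2.41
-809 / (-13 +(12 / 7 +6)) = 153.05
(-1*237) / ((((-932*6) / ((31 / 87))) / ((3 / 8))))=2449 / 432448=0.01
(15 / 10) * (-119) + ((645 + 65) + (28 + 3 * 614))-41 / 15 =71963 / 30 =2398.77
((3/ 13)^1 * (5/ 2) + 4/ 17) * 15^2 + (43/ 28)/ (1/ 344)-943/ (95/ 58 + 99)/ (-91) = 12842915213/ 18059678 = 711.14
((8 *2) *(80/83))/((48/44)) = 3520/249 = 14.14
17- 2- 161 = -146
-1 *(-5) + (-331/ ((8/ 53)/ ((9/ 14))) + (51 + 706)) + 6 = -71871/ 112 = -641.71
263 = 263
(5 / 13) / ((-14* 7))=-5 / 1274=-0.00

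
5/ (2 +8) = 1/ 2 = 0.50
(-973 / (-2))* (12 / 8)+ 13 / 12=4385 / 6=730.83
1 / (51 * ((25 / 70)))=14 / 255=0.05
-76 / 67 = -1.13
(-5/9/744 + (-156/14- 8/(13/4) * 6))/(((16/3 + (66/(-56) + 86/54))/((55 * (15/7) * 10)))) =-1184221725/222859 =-5313.77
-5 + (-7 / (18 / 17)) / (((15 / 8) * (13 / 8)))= -12583 / 1755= -7.17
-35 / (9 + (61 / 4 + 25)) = -140 / 197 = -0.71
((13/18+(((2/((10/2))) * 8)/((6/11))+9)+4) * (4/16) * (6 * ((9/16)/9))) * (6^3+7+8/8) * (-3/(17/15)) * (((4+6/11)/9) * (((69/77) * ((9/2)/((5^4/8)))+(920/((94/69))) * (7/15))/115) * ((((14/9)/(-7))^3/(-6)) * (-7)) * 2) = 3060328683328/79288864875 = 38.60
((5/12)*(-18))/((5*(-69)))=1/46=0.02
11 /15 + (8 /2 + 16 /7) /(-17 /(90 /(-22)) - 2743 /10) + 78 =200936171 /2552865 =78.71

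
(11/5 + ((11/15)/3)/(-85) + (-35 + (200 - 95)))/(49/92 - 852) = -25406168/299631375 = -0.08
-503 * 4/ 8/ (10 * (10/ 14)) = -3521/ 100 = -35.21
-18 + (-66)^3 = -287514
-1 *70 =-70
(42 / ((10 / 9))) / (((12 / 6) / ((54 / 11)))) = 5103 / 55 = 92.78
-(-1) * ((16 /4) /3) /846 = 2 /1269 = 0.00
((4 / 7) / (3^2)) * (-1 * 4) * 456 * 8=-926.48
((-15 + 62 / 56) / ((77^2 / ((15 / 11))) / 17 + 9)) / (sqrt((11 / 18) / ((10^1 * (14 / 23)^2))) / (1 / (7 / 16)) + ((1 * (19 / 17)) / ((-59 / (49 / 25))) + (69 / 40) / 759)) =-833155582941495000 * sqrt(55) / 20117043680137555669-1212120073312632000 / 20117043680137555669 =-0.37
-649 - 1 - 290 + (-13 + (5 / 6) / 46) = -263023 / 276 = -952.98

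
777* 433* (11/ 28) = 528693/ 4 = 132173.25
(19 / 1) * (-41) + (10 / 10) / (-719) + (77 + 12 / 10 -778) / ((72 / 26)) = -1031.71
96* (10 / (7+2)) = 106.67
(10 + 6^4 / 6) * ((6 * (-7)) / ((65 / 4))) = -37968 / 65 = -584.12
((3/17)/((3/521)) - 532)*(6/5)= -51138/85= -601.62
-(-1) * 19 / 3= 19 / 3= 6.33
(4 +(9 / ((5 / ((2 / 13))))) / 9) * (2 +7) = 2358 / 65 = 36.28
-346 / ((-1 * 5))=346 / 5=69.20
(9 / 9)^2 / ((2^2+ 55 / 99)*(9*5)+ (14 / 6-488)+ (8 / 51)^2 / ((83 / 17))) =-12699 / 3564122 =-0.00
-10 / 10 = -1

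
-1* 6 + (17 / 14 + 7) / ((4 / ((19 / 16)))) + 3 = -503 / 896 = -0.56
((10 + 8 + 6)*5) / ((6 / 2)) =40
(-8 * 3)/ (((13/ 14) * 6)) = -56/ 13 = -4.31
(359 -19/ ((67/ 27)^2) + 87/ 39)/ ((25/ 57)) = 1191316017/ 1458925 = 816.57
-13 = -13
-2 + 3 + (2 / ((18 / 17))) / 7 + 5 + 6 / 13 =5513 / 819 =6.73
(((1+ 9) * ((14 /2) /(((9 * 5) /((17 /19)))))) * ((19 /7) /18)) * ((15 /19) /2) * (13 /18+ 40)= 62305 /18468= 3.37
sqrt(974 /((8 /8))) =sqrt(974) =31.21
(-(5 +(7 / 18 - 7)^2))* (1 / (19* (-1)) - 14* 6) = 25202257 / 6156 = 4093.93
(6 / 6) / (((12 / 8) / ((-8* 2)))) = -32 / 3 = -10.67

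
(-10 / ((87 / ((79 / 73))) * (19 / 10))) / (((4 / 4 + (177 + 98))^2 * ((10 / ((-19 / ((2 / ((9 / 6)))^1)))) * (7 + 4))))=395 / 3547821024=0.00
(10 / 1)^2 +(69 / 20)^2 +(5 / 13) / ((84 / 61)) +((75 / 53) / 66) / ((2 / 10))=7148722499 / 63663600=112.29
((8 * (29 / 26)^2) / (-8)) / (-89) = 841 / 60164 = 0.01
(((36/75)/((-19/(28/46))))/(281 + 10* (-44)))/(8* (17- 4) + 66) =0.00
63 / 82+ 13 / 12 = 911 / 492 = 1.85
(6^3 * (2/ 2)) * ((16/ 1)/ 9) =384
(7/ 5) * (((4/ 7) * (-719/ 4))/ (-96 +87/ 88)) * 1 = 63272/ 41805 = 1.51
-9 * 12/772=-27/193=-0.14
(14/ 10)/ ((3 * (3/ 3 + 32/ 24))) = 1/ 5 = 0.20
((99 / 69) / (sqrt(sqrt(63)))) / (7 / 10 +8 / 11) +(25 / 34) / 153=25 / 5202 +1210 *sqrt(3) *7^(3 / 4) / 25277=0.36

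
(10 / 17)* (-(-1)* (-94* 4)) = -3760 / 17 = -221.18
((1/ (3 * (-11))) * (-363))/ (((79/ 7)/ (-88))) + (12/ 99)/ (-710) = -79380998/ 925485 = -85.77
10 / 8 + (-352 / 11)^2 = 4101 / 4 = 1025.25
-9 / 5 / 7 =-9 / 35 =-0.26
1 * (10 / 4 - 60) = -115 / 2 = -57.50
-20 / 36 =-5 / 9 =-0.56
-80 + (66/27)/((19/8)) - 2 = -13846/171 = -80.97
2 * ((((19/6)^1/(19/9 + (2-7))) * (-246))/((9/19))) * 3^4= 1198881/13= 92221.62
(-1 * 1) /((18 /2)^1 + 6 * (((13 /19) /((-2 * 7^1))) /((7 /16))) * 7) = -133 /573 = -0.23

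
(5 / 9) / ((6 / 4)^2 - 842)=-20 / 30231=-0.00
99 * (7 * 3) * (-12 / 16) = -1559.25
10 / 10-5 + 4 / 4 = -3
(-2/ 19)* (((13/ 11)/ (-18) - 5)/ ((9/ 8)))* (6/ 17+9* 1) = 25016/ 5643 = 4.43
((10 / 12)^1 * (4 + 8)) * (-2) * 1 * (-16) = 320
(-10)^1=-10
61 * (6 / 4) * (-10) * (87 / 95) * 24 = -382104 / 19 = -20110.74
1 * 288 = 288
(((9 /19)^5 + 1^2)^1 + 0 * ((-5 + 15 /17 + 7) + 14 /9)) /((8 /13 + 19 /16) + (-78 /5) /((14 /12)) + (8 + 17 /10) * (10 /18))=-166102896960 /1002550200209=-0.17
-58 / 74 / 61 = -0.01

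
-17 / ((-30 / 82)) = 697 / 15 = 46.47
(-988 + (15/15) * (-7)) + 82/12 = -988.17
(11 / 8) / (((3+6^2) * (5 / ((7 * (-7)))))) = -0.35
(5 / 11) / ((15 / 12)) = 4 / 11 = 0.36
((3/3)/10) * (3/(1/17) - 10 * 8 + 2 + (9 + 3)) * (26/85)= -39/85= -0.46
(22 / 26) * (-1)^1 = -11 / 13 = -0.85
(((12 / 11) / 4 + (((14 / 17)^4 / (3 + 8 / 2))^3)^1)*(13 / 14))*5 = 113729517447407875 / 89723824533383194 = 1.27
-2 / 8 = -1 / 4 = -0.25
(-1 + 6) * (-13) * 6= -390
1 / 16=0.06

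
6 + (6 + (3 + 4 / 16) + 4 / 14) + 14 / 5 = 2567 / 140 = 18.34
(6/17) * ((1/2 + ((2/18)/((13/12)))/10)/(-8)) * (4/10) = -199/22100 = -0.01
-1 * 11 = -11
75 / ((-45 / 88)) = -440 / 3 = -146.67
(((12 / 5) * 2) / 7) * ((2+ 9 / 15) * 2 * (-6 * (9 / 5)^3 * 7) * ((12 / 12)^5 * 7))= -19105632 / 3125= -6113.80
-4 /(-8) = 1 /2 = 0.50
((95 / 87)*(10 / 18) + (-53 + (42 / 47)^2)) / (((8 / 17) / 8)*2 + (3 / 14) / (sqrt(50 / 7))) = -4247862270400 / 5187211353 + 257905923560*sqrt(14) / 1729070451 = -260.81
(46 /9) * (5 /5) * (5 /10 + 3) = 161 /9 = 17.89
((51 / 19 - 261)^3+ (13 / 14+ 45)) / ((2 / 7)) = -1655162128031 / 27436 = -60328113.72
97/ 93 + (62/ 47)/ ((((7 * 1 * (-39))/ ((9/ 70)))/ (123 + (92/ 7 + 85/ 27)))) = 279629429/ 292354335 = 0.96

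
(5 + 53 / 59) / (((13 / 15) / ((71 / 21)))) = 123540 / 5369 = 23.01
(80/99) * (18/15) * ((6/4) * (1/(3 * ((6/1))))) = 8/99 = 0.08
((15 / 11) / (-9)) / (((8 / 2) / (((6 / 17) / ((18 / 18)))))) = -5 / 374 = -0.01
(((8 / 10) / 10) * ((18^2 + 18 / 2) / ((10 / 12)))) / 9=444 / 125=3.55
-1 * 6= -6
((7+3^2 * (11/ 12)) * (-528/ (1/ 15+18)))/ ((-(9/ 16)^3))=54968320/ 21951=2504.14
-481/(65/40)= -296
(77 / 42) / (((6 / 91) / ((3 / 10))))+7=1841 / 120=15.34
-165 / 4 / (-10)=33 / 8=4.12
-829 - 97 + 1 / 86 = -79635 / 86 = -925.99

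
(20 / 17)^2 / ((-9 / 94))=-37600 / 2601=-14.46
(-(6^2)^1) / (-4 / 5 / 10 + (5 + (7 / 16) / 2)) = -28800 / 4111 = -7.01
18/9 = 2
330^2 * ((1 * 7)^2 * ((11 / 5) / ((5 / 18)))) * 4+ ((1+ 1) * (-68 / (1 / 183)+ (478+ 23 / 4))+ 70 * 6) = 338048295 / 2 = 169024147.50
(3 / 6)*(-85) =-85 / 2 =-42.50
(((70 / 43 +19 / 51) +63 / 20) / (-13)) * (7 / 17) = -0.16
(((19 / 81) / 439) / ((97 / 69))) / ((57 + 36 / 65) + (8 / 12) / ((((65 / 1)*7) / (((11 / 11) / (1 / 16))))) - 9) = 198835 / 25412342076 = 0.00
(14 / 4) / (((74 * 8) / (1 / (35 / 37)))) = 1 / 160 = 0.01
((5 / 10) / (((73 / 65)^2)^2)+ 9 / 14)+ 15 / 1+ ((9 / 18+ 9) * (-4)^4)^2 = 5914639.96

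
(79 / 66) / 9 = 79 / 594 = 0.13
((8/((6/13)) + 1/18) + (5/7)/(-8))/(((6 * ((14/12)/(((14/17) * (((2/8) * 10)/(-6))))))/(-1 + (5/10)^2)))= 43595/68544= 0.64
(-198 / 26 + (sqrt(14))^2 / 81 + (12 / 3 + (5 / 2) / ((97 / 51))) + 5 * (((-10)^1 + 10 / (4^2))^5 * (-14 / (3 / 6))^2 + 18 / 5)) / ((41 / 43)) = -2553529844586756713 / 8576575488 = -297733034.37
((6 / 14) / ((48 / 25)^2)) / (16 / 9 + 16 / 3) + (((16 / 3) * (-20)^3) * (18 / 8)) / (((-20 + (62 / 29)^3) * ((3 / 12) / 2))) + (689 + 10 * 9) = 77517124346743 / 1021755392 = 75866.62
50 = 50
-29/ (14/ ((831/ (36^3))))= -8033/ 217728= -0.04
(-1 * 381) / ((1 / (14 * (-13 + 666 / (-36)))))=168021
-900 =-900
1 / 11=0.09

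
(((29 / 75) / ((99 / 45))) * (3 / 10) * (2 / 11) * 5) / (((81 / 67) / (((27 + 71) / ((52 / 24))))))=380828 / 212355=1.79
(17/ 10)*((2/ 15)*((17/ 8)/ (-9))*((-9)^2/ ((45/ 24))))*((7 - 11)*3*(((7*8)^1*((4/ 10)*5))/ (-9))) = -129472/ 375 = -345.26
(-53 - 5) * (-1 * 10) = 580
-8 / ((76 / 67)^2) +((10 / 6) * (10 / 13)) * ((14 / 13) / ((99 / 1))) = -224810977 / 36239346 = -6.20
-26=-26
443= 443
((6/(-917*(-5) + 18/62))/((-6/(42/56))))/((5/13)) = -1209/2842880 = -0.00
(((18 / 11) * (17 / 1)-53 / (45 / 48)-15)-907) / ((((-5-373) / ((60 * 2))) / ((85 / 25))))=10667024 / 10395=1026.17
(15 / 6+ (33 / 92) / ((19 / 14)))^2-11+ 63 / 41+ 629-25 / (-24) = 118050944657 / 187913496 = 628.22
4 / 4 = 1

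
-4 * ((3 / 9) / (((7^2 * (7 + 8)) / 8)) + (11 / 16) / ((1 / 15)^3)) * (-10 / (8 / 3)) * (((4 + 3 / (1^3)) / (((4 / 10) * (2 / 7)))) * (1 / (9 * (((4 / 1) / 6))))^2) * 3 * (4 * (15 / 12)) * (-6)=-2046518825 / 384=-5329476.11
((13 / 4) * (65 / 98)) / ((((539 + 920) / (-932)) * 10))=-39377 / 285964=-0.14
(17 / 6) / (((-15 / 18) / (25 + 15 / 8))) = -731 / 8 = -91.38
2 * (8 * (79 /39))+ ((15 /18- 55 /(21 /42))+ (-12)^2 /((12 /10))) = 3373 /78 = 43.24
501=501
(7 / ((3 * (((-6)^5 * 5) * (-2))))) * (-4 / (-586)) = 7 / 34175520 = 0.00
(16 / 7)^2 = 256 / 49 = 5.22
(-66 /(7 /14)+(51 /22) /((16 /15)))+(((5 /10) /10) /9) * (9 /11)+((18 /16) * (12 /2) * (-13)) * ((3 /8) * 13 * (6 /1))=-4745857 /1760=-2696.51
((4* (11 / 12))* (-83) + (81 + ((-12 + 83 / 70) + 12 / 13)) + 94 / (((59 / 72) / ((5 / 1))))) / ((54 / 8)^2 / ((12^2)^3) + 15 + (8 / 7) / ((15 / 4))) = 22.24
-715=-715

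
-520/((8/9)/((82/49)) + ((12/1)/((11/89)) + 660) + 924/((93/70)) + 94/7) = -229008780/645864001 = -0.35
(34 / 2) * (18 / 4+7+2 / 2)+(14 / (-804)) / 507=21655234 / 101907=212.50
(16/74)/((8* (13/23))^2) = 529/50024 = 0.01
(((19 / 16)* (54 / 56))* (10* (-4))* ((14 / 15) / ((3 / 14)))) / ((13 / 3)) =-1197 / 26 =-46.04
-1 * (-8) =8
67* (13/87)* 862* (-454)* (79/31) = -26928264532/2697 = -9984525.23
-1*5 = -5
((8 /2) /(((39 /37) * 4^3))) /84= 37 /52416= 0.00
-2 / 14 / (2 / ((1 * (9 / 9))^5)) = -1 / 14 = -0.07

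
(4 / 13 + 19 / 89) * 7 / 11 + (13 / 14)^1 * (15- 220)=-190.03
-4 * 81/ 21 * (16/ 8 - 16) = 216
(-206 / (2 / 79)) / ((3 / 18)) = -48822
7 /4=1.75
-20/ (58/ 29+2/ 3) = -15/ 2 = -7.50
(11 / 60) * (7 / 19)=77 / 1140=0.07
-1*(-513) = 513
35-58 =-23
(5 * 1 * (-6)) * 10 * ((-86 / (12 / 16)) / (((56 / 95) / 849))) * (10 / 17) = 3468165000 / 119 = 29144243.70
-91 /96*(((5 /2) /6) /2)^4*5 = -284375 /31850496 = -0.01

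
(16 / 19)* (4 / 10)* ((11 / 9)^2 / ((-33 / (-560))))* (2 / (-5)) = -78848 / 23085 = -3.42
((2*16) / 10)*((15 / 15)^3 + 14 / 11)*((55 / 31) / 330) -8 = -8144 / 1023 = -7.96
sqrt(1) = 1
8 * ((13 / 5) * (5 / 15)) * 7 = 728 / 15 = 48.53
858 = 858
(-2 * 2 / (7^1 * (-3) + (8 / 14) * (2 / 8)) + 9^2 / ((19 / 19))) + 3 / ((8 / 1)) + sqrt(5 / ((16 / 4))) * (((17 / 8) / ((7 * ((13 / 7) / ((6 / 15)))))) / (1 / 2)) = 17 * sqrt(5) / 260 + 47635 / 584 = 81.71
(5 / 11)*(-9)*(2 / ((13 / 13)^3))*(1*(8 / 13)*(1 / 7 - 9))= 44.60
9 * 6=54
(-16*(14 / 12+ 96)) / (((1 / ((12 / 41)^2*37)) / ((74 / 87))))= -204320512 / 48749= -4191.28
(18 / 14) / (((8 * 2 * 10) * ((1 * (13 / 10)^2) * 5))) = 9 / 9464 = 0.00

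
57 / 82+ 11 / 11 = 139 / 82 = 1.70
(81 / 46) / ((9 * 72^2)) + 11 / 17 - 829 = -373116655 / 450432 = -828.35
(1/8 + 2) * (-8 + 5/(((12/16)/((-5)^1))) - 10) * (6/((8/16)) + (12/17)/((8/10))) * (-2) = 5621/2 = 2810.50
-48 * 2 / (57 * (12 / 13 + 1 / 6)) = -2496 / 1615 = -1.55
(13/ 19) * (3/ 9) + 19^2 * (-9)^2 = 1666750/ 57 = 29241.23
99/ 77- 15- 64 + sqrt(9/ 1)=-523/ 7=-74.71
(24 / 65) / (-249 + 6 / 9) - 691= -33461747 / 48425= -691.00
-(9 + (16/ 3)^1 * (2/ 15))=-437/ 45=-9.71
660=660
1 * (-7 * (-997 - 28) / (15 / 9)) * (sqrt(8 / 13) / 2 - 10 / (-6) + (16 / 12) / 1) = 4305 * sqrt(26) / 13 + 12915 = 14603.56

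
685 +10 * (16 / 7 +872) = 65995 / 7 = 9427.86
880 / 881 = 1.00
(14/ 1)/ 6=7/ 3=2.33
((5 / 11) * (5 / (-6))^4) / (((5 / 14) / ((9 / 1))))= 4375 / 792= 5.52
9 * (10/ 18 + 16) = 149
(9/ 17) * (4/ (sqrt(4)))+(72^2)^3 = 2368339181586/ 17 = 139314069505.06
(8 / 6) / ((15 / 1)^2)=4 / 675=0.01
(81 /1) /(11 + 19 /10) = 270 /43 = 6.28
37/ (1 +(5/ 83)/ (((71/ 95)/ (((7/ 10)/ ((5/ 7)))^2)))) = 21804100/ 634919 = 34.34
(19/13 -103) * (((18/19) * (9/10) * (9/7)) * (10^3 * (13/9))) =-21384000/133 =-160781.95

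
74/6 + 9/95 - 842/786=424007/37335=11.36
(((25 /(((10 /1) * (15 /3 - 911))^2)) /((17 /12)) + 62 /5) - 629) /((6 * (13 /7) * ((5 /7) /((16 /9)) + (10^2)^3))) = -1405347295646 /25396676044017525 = -0.00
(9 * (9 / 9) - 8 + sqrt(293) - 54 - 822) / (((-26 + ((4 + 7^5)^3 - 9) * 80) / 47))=-41125 / 380076161577734 + 47 * sqrt(293) / 380076161577734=-0.00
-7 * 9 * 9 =-567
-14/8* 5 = -35/4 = -8.75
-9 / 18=-0.50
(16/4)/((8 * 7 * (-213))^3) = -1/424270562688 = -0.00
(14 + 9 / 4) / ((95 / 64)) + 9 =379 / 19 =19.95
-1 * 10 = -10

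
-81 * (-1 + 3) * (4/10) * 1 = -324/5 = -64.80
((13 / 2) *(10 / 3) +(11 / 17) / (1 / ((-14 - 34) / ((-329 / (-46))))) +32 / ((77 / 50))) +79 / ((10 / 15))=57808235 / 369138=156.60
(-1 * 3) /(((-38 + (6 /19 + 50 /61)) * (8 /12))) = 3477 /28484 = 0.12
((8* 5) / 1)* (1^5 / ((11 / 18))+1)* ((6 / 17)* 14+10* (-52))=-923360 / 17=-54315.29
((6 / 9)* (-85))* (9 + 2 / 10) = -1564 / 3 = -521.33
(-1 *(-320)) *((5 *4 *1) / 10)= 640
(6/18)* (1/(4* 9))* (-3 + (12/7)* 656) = 2617/252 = 10.38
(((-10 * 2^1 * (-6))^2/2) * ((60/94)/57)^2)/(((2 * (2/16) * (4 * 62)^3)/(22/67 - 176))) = -66206250/1591705811653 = -0.00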